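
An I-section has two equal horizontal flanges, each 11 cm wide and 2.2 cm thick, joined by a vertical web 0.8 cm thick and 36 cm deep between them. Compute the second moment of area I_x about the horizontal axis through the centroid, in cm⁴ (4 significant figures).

Decompose the section into non-overlapping parts with the origin at the bottom-left of its bounding rectangle.
Bottom flange: 11 × 2.2, A = 24.2 cm², y = 1.1 cm, Ī = 9.76067 cm⁴.
Web: 0.8 × 36, A = 28.8 cm², y = 20.2 cm, Ī = 3110.4 cm⁴.
Top flange: 11 × 2.2, A = 24.2 cm², y = 39.3 cm, Ī = 9.76067 cm⁴.
By symmetry the centroid is at mid-height, ȳ = 20.2 cm.
Transfer each piece to the horizontal axis through the centroid using Ī + A·d² with d = y − 20.2:
  bottom flange: d = -19.1 cm → contributes +8838.16 cm⁴
  web: d = 0 cm → contributes +3110.4 cm⁴
  top flange: d = 19.1 cm → contributes +8838.16 cm⁴
Total I = 20786.7 cm⁴.

I_x ≈ 2.079 × 10⁴ cm⁴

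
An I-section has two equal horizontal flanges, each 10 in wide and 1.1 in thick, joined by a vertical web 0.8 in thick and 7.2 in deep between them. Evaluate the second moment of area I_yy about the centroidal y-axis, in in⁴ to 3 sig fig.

I_yy ≈ 184 in⁴

Decompose the section into non-overlapping parts with the origin at the bottom-left of its bounding rectangle.
Bottom flange: 10 × 1.1, A = 11 in², x = 5 in, Ī = 91.667 in⁴.
Web: 0.8 × 7.2, A = 5.76 in², x = 5 in, Ī = 0.3072 in⁴.
Top flange: 10 × 1.1, A = 11 in², x = 5 in, Ī = 91.667 in⁴.
By symmetry the centroid is at mid-width, x̄ = 5 in.
All pieces are centred on the centroidal y-axis, so I = ΣĪ = 183.64 in⁴.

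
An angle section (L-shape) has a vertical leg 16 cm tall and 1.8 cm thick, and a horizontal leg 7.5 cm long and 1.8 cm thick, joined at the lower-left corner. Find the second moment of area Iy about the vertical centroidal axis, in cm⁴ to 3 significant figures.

Break the section into simple shapes (no overlaps), measuring from the bottom-left corner of the bounding box.
Vertical leg: 1.8 × 16, A = 28.8 cm², x = 0.9 cm, Ī = 7.776 cm⁴.
Horizontal leg (remainder): 5.7 × 1.8, A = 10.26 cm², x = 4.65 cm, Ī = 27.779 cm⁴.
Centroid: x̄ = ΣA·x / ΣA = 1.885 cm.
Transfer each piece to the vertical centroidal axis using Ī + A·d² with d = x − 1.885:
  vertical leg: d = -0.98502 cm → contributes +35.72 cm⁴
  horizontal leg (remainder): d = 2.765 cm → contributes +106.22 cm⁴
Total I = 141.94 cm⁴.

Iy ≈ 142 cm⁴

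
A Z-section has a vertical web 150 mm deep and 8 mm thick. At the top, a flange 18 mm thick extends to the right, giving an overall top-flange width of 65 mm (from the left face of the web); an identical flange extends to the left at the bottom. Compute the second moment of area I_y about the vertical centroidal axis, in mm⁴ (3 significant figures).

I_y ≈ 2.73 × 10⁶ mm⁴

Split into non-overlapping primitives; take the origin at the lower-left of the bounding box.
Web: 8 × 150, A = 1 200 mm², x = 61 mm, Ī = 6 400 mm⁴.
Top flange (beyond web): 57 × 18, A = 1 026 mm², x = 93.5 mm, Ī = 277 790 mm⁴.
Bottom flange (beyond web): 57 × 18, A = 1 026 mm², x = 28.5 mm, Ī = 277 790 mm⁴.
Centroid: x̄ = ΣA·x / ΣA = 61 mm.
Transfer each piece to the vertical centroidal axis using Ī + A·d² with d = x − 61:
  web: d = 0 mm → contributes +6 400 mm⁴
  top flange (beyond web): d = 32.5 mm → contributes +1 361 502 mm⁴
  bottom flange (beyond web): d = -32.5 mm → contributes +1 361 502 mm⁴
Total I = 2 729 404 mm⁴.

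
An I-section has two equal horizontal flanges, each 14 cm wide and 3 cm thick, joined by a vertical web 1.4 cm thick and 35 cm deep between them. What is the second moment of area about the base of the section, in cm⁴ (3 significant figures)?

Split into non-overlapping primitives; take the origin at the lower-left of the bounding box.
Bottom flange: 14 × 3, A = 42 cm², y = 1.5 cm, Ī = 31.5 cm⁴.
Web: 1.4 × 35, A = 49 cm², y = 20.5 cm, Ī = 5002.1 cm⁴.
Top flange: 14 × 3, A = 42 cm², y = 39.5 cm, Ī = 31.5 cm⁴.
Transfer each piece to the bottom edge using Ī + A·d² with d = y − 0:
  bottom flange: d = 1.5 cm → contributes +126 cm⁴
  web: d = 20.5 cm → contributes +25 594 cm⁴
  top flange: d = 39.5 cm → contributes +65 562 cm⁴
Total I = 91 282 cm⁴.

I_base ≈ 9.13 × 10⁴ cm⁴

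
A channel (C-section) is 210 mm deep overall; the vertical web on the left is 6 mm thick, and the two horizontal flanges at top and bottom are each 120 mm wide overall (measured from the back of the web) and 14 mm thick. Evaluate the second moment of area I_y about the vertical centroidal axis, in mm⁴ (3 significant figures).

I_y ≈ 6.71 × 10⁶ mm⁴

Decompose the section into non-overlapping parts with the origin at the bottom-left of its bounding rectangle.
Web: 6 × 210, A = 1 260 mm², x = 3 mm, Ī = 3 780 mm⁴.
Top flange (beyond web): 114 × 14, A = 1 596 mm², x = 63 mm, Ī = 1 728 468 mm⁴.
Bottom flange (beyond web): 114 × 14, A = 1 596 mm², x = 63 mm, Ī = 1 728 468 mm⁴.
Centroid: x̄ = ΣA·x / ΣA = 46.019 mm.
Transfer each piece to the vertical centroidal axis using Ī + A·d² with d = x − 46.019:
  web: d = -43.019 mm → contributes +2 335 565 mm⁴
  top flange (beyond web): d = 16.981 mm → contributes +2 188 689 mm⁴
  bottom flange (beyond web): d = 16.981 mm → contributes +2 188 689 mm⁴
Total I = 6 712 942 mm⁴.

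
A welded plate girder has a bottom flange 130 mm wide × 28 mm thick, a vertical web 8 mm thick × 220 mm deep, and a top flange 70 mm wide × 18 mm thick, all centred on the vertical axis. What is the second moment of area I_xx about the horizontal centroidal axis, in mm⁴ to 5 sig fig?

I_xx ≈ 6.7540 × 10⁷ mm⁴

Decompose the section into non-overlapping parts with the origin at the bottom-left of its bounding rectangle.
Bottom plate: 130 × 28, A = 3 640 mm², y = 14 mm, Ī = 237813.3 mm⁴.
Web plate: 8 × 220, A = 1 760 mm², y = 138 mm, Ī = 7 098 667 mm⁴.
Top plate: 70 × 18, A = 1 260 mm², y = 257 mm, Ī = 34 020 mm⁴.
Centroid: ȳ = ΣA·y / ΣA = 92.74174 mm.
Transfer each piece to the horizontal centroidal axis using Ī + A·d² with d = y − 92.74174:
  bottom plate: d = -78.74174 mm → contributes +22 806 767 mm⁴
  web plate: d = 45.25826 mm → contributes +10 703 692 mm⁴
  top plate: d = 164.2583 mm → contributes +34 029 797 mm⁴
Total I = 67 540 256 mm⁴.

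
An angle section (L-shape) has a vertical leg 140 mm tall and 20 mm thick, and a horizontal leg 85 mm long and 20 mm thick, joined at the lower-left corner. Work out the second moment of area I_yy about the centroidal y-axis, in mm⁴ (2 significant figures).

Treat the section as a set of non-overlapping primitives; coordinates are from the bounding-box lower-left.
Vertical leg: 20 × 140, A = 2 800 mm², x = 10 mm, Ī = 93 333 mm⁴.
Horizontal leg (remainder): 65 × 20, A = 1 300 mm², x = 52.5 mm, Ī = 457 708 mm⁴.
Centroid: x̄ = ΣA·x / ΣA = 23.48 mm.
Transfer each piece to the centroidal y-axis using Ī + A·d² with d = x − 23.48:
  vertical leg: d = -13.48 mm → contributes +601 791 mm⁴
  horizontal leg (remainder): d = 29.02 mm → contributes +1 552 848 mm⁴
Total I = 2 154 639 mm⁴.

I_yy ≈ 2.2 × 10⁶ mm⁴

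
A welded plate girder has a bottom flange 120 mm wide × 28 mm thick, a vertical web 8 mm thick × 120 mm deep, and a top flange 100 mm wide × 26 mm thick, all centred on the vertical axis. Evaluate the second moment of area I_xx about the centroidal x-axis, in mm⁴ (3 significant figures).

I_xx ≈ 3.33 × 10⁷ mm⁴

Treat the section as a set of non-overlapping primitives; coordinates are from the bounding-box lower-left.
Bottom plate: 120 × 28, A = 3 360 mm², y = 14 mm, Ī = 219 520 mm⁴.
Web plate: 8 × 120, A = 960 mm², y = 88 mm, Ī = 1 152 000 mm⁴.
Top plate: 100 × 26, A = 2 600 mm², y = 161 mm, Ī = 146 467 mm⁴.
Centroid: ȳ = ΣA·y / ΣA = 79.497 mm.
Transfer each piece to the centroidal x-axis using Ī + A·d² with d = y − 79.497:
  bottom plate: d = -65.497 mm → contributes +14 633 488 mm⁴
  web plate: d = 8.5029 mm → contributes +1 221 407 mm⁴
  top plate: d = 81.503 mm → contributes +17 417 542 mm⁴
Total I = 33 272 437 mm⁴.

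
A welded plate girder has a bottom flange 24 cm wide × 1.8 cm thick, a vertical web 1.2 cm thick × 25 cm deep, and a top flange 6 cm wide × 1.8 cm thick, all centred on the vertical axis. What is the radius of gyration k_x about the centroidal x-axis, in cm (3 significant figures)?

Split into non-overlapping primitives; take the origin at the lower-left of the bounding box.
Bottom plate: 24 × 1.8, A = 43.2 cm², y = 0.9 cm, Ī = 11.664 cm⁴.
Web plate: 1.2 × 25, A = 30 cm², y = 14.3 cm, Ī = 1562.5 cm⁴.
Top plate: 6 × 1.8, A = 10.8 cm², y = 27.7 cm, Ī = 2.916 cm⁴.
Centroid: ȳ = ΣA·y / ΣA = 9.1314 cm.
Transfer each piece to the centroidal x-axis using Ī + A·d² with d = y − 9.1314:
  bottom plate: d = -8.2314 cm → contributes +2938.7 cm⁴
  web plate: d = 5.1686 cm → contributes +2363.9 cm⁴
  top plate: d = 18.569 cm → contributes +3726.7 cm⁴
Total I = 9029.3 cm⁴.
Radius of gyration: k = √(I/A) = √(9029.3 / 84) = 10.368 cm.

k_x ≈ 10.4 cm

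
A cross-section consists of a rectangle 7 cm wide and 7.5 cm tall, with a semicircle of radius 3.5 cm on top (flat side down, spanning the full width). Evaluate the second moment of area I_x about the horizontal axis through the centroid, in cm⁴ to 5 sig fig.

I_x ≈ 648.53 cm⁴

Treat the section as a set of non-overlapping primitives; coordinates are from the bounding-box lower-left.
Rectangular body: 7 × 7.5, A = 52.5 cm², y = 3.75 cm, Ī = 246.0938 cm⁴.
Semicircular cap: semicircle r = 3.5, A = 19.24226 cm², y = 8.985446 cm, Ī = 16.4704 cm⁴.
Centroid: ȳ = ΣA·y / ΣA = 5.154218 cm.
Transfer each piece to the horizontal axis through the centroid using Ī + A·d² with d = y − 5.154218:
  rectangular body: d = -1.404218 cm → contributes +349.6148 cm⁴
  semicircular cap: d = 3.831228 cm → contributes +298.9141 cm⁴
Total I = 648.5289 cm⁴.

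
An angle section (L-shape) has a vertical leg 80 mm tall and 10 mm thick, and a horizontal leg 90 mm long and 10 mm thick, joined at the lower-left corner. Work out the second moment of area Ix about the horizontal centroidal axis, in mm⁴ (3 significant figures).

Ix ≈ 9.23 × 10⁵ mm⁴

Decompose the section into non-overlapping parts with the origin at the bottom-left of its bounding rectangle.
Vertical leg: 10 × 80, A = 800 mm², y = 40 mm, Ī = 426 667 mm⁴.
Horizontal leg (remainder): 80 × 10, A = 800 mm², y = 5 mm, Ī = 6666.7 mm⁴.
Centroid: ȳ = ΣA·y / ΣA = 22.5 mm.
Transfer each piece to the horizontal centroidal axis using Ī + A·d² with d = y − 22.5:
  vertical leg: d = 17.5 mm → contributes +671 667 mm⁴
  horizontal leg (remainder): d = -17.5 mm → contributes +251 667 mm⁴
Total I = 923 333 mm⁴.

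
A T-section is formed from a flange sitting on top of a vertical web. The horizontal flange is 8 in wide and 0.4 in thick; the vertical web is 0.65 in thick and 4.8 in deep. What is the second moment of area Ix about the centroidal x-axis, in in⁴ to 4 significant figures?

Split into non-overlapping primitives; take the origin at the lower-left of the bounding box.
Flange: 8 × 0.4, A = 3.2 in², y = 5 in, Ī = 0.0426667 in⁴.
Web: 0.65 × 4.8, A = 3.12 in², y = 2.4 in, Ī = 5.9904 in⁴.
Centroid: ȳ = ΣA·y / ΣA = 3.71646 in.
Transfer each piece to the centroidal x-axis using Ī + A·d² with d = y − 3.71646:
  flange: d = 1.28354 in → contributes +5.31462 in⁴
  web: d = -1.31646 in → contributes +11.3975 in⁴
Total I = 16.7122 in⁴.

Ix ≈ 16.71 in⁴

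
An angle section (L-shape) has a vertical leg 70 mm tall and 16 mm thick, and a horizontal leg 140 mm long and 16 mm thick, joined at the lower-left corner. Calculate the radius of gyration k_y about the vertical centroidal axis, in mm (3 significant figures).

Split into non-overlapping primitives; take the origin at the lower-left of the bounding box.
Vertical leg: 16 × 70, A = 1 120 mm², x = 8 mm, Ī = 23 893 mm⁴.
Horizontal leg (remainder): 124 × 16, A = 1 984 mm², x = 78 mm, Ī = 2 542 165 mm⁴.
Centroid: x̄ = ΣA·x / ΣA = 52.742 mm.
Transfer each piece to the vertical centroidal axis using Ī + A·d² with d = x − 52.742:
  vertical leg: d = -44.742 mm → contributes +2 265 988 mm⁴
  horizontal leg (remainder): d = 25.258 mm → contributes +3 807 864 mm⁴
Total I = 6 073 852 mm⁴.
Radius of gyration: k = √(I/A) = √(6 073 852 / 3 104) = 44.236 mm.

k_y ≈ 44.2 mm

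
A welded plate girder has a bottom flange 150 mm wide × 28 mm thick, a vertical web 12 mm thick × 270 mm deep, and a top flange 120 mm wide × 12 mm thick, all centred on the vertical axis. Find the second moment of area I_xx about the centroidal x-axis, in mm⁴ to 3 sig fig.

I_xx ≈ 1.22 × 10⁸ mm⁴

Treat the section as a set of non-overlapping primitives; coordinates are from the bounding-box lower-left.
Bottom plate: 150 × 28, A = 4 200 mm², y = 14 mm, Ī = 274 400 mm⁴.
Web plate: 12 × 270, A = 3 240 mm², y = 163 mm, Ī = 19 683 000 mm⁴.
Top plate: 120 × 12, A = 1 440 mm², y = 304 mm, Ī = 17 280 mm⁴.
Centroid: ȳ = ΣA·y / ΣA = 115.39 mm.
Transfer each piece to the centroidal x-axis using Ī + A·d² with d = y − 115.39:
  bottom plate: d = -101.39 mm → contributes +43 451 726 mm⁴
  web plate: d = 47.608 mm → contributes +27 026 564 mm⁴
  top plate: d = 188.61 mm → contributes +51 242 427 mm⁴
Total I = 121 720 716 mm⁴.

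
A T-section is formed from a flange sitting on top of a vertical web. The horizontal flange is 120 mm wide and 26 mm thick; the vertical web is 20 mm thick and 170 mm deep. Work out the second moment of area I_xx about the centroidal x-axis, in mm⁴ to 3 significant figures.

Decompose the section into non-overlapping parts with the origin at the bottom-left of its bounding rectangle.
Flange: 120 × 26, A = 3 120 mm², y = 183 mm, Ī = 175 760 mm⁴.
Web: 20 × 170, A = 3 400 mm², y = 85 mm, Ī = 8 188 333 mm⁴.
Centroid: ȳ = ΣA·y / ΣA = 131.9 mm.
Transfer each piece to the centroidal x-axis using Ī + A·d² with d = y − 131.9:
  flange: d = 51.104 mm → contributes +8 324 105 mm⁴
  web: d = -46.896 mm → contributes +15 665 638 mm⁴
Total I = 23 989 742 mm⁴.

I_xx ≈ 2.40 × 10⁷ mm⁴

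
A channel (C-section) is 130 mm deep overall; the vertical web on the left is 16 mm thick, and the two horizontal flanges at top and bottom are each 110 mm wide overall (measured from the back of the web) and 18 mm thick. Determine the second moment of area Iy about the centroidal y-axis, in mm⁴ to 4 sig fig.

Decompose the section into non-overlapping parts with the origin at the bottom-left of its bounding rectangle.
Web: 16 × 130, A = 2 080 mm², x = 8 mm, Ī = 44373.3 mm⁴.
Top flange (beyond web): 94 × 18, A = 1 692 mm², x = 63 mm, Ī = 1 245 876 mm⁴.
Bottom flange (beyond web): 94 × 18, A = 1 692 mm², x = 63 mm, Ī = 1 245 876 mm⁴.
Centroid: x̄ = ΣA·x / ΣA = 42.063 mm.
Transfer each piece to the centroidal y-axis using Ī + A·d² with d = x − 42.063:
  web: d = -34.063 mm → contributes +2 457 766 mm⁴
  top flange (beyond web): d = 20.937 mm → contributes +1 987 581 mm⁴
  bottom flange (beyond web): d = 20.937 mm → contributes +1 987 581 mm⁴
Total I = 6 432 928 mm⁴.

Iy ≈ 6.433 × 10⁶ mm⁴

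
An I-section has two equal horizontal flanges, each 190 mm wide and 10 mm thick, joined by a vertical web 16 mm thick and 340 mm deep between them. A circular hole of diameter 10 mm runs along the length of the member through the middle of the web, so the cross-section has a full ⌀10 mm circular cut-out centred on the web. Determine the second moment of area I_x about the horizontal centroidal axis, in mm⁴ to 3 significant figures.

I_x ≈ 1.69 × 10⁸ mm⁴

Treat the section as a set of non-overlapping primitives; coordinates are from the bounding-box lower-left.
Bottom flange: 190 × 10, A = 1 900 mm², y = 5 mm, Ī = 15 833 mm⁴.
Web: 16 × 340, A = 5 440 mm², y = 180 mm, Ī = 52 405 333 mm⁴.
Top flange: 190 × 10, A = 1 900 mm², y = 355 mm, Ī = 15 833 mm⁴.
Hole (subtracted): ⌀10, A = 78.54 mm², y = 180 mm, Ī = 490.87 mm⁴.
By symmetry the centroid is at mid-height, ȳ = 180 mm.
Transfer each piece to the horizontal centroidal axis using Ī + A·d² with d = y − 180:
  bottom flange: d = -175 mm → contributes +58 203 333 mm⁴
  web: d = 0 mm → contributes +52 405 333 mm⁴
  top flange: d = 175 mm → contributes +58 203 333 mm⁴
  hole: d = 0 mm → contributes −490.87 mm⁴
Total I = 168 811 509 mm⁴.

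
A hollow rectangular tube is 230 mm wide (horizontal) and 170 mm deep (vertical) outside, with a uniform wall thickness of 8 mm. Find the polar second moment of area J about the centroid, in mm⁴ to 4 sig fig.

Split into non-overlapping primitives; take the origin at the lower-left of the bounding box.
Outer rectangle: 230 × 170, A = 39 100 mm², y = 85 mm, Ī = 94 165 833 mm⁴.
Inner void (subtracted): 214 × 154, A = 32 956 mm², y = 85 mm, Ī = 65 132 041 mm⁴.
By symmetry the centroid is at mid-height, ȳ = 85 mm.
All pieces are centred on the centroidal x-axis, so I = ΣĪ (holes subtracted) = 29 033 792 mm⁴.
Repeating about the centroidal y-axis gives I_y = 46 594 752 mm⁴.
Polar second moment: J = I_x + I_y = 75 628 544 mm⁴.

J ≈ 7.563 × 10⁷ mm⁴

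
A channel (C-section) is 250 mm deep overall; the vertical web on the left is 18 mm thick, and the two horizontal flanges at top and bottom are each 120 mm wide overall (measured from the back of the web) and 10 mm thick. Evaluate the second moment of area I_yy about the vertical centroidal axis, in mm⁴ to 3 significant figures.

I_yy ≈ 6.94 × 10⁶ mm⁴

Split into non-overlapping primitives; take the origin at the lower-left of the bounding box.
Web: 18 × 250, A = 4 500 mm², x = 9 mm, Ī = 121 500 mm⁴.
Top flange (beyond web): 102 × 10, A = 1 020 mm², x = 69 mm, Ī = 884 340 mm⁴.
Bottom flange (beyond web): 102 × 10, A = 1 020 mm², x = 69 mm, Ī = 884 340 mm⁴.
Centroid: x̄ = ΣA·x / ΣA = 27.716 mm.
Transfer each piece to the vertical centroidal axis using Ī + A·d² with d = x − 27.716:
  web: d = -18.716 mm → contributes +1 697 731 mm⁴
  top flange (beyond web): d = 41.284 mm → contributes +2 622 830 mm⁴
  bottom flange (beyond web): d = 41.284 mm → contributes +2 622 830 mm⁴
Total I = 6 943 391 mm⁴.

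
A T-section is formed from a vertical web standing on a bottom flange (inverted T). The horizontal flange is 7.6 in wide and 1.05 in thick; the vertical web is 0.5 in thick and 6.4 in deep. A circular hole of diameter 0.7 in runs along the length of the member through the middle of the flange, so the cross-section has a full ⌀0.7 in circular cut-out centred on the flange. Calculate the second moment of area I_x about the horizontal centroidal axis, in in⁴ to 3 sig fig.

Split into non-overlapping primitives; take the origin at the lower-left of the bounding box.
Flange: 7.6 × 1.05, A = 7.98 in², y = 0.525 in, Ī = 0.73316 in⁴.
Web: 0.5 × 6.4, A = 3.2 in², y = 4.25 in, Ī = 10.923 in⁴.
Hole (subtracted): ⌀0.7, A = 0.38485 in², y = 0.525 in, Ī = 0.011786 in⁴.
Centroid: ȳ = ΣA·y / ΣA = 1.6292 in.
Transfer each piece to the horizontal centroidal axis using Ī + A·d² with d = y − 1.6292:
  flange: d = -1.1042 in → contributes +10.463 in⁴
  web: d = 2.6208 in → contributes +32.902 in⁴
  hole: d = -1.1042 in → contributes −0.48101 in⁴
Total I = 42.884 in⁴.

I_x ≈ 42.9 in⁴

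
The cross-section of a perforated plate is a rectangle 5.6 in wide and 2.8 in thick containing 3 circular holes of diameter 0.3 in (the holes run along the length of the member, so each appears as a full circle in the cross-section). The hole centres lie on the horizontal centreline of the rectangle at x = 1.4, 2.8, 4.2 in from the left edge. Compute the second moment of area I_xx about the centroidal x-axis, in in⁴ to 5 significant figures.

Split into non-overlapping primitives; take the origin at the lower-left of the bounding box.
Plate: 5.6 × 2.8, A = 15.68 in², y = 1.4 in, Ī = 10.24427 in⁴.
Hole 1 (subtracted): ⌀0.3, A = 0.07068583 in², y = 1.4 in, Ī = 0.0003976078 in⁴.
Hole 2 (subtracted): ⌀0.3, A = 0.07068583 in², y = 1.4 in, Ī = 0.0003976078 in⁴.
Hole 3 (subtracted): ⌀0.3, A = 0.07068583 in², y = 1.4 in, Ī = 0.0003976078 in⁴.
By symmetry the centroid is at mid-height, ȳ = 1.4 in.
All pieces are centred on the centroidal x-axis, so I = ΣĪ (holes subtracted) = 10.24307 in⁴.

I_xx ≈ 10.243 in⁴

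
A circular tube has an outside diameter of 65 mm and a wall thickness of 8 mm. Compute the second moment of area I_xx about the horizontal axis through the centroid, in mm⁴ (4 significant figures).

Treat the section as a set of non-overlapping primitives; coordinates are from the bounding-box lower-left.
Outer circle: ⌀65, A = 3318.31 mm², y = 32.5 mm, Ī = 876 241 mm⁴.
Bore (subtracted): ⌀49, A = 1885.74 mm², y = 32.5 mm, Ī = 282 979 mm⁴.
By symmetry the centroid is at mid-height, ȳ = 32.5 mm.
All pieces are centred on the horizontal axis through the centroid, so I = ΣĪ (holes subtracted) = 593 261 mm⁴.

I_xx ≈ 5.933 × 10⁵ mm⁴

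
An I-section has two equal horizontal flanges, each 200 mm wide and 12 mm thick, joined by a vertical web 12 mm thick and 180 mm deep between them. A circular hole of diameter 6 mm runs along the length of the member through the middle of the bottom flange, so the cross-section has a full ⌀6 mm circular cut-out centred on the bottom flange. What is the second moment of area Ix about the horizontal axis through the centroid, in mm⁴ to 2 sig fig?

Treat the section as a set of non-overlapping primitives; coordinates are from the bounding-box lower-left.
Bottom flange: 200 × 12, A = 2 400 mm², y = 6 mm, Ī = 28 800 mm⁴.
Web: 12 × 180, A = 2 160 mm², y = 102 mm, Ī = 5 832 000 mm⁴.
Top flange: 200 × 12, A = 2 400 mm², y = 198 mm, Ī = 28 800 mm⁴.
Hole (subtracted): ⌀6, A = 28.27 mm², y = 6 mm, Ī = 63.62 mm⁴.
Centroid: ȳ = ΣA·y / ΣA = 102.4 mm.
Transfer each piece to the horizontal axis through the centroid using Ī + A·d² with d = y − 102.4:
  bottom flange: d = -96.39 mm → contributes +22 328 009 mm⁴
  web: d = -0.3916 mm → contributes +5 832 331 mm⁴
  top flange: d = 95.61 mm → contributes +21 967 127 mm⁴
  hole: d = -96.39 mm → contributes −262 770 mm⁴
Total I = 49 864 697 mm⁴.

Ix ≈ 5.0 × 10⁷ mm⁴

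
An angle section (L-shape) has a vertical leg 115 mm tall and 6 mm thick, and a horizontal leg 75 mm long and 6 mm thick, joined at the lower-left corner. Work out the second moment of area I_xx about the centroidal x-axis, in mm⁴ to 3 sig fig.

Split into non-overlapping primitives; take the origin at the lower-left of the bounding box.
Vertical leg: 6 × 115, A = 690 mm², y = 57.5 mm, Ī = 760 438 mm⁴.
Horizontal leg (remainder): 69 × 6, A = 414 mm², y = 3 mm, Ī = 1 242 mm⁴.
Centroid: ȳ = ΣA·y / ΣA = 37.063 mm.
Transfer each piece to the centroidal x-axis using Ī + A·d² with d = y − 37.063:
  vertical leg: d = 20.438 mm → contributes +1 048 645 mm⁴
  horizontal leg (remainder): d = -34.063 mm → contributes +481 587 mm⁴
Total I = 1 530 232 mm⁴.

I_xx ≈ 1.53 × 10⁶ mm⁴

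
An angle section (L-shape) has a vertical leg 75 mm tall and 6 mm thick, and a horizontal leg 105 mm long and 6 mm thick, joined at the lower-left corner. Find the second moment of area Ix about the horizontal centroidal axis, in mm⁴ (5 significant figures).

Ix ≈ 5.1746 × 10⁵ mm⁴

Treat the section as a set of non-overlapping primitives; coordinates are from the bounding-box lower-left.
Vertical leg: 6 × 75, A = 450 mm², y = 37.5 mm, Ī = 210937.5 mm⁴.
Horizontal leg (remainder): 99 × 6, A = 594 mm², y = 3 mm, Ī = 1 782 mm⁴.
Centroid: ȳ = ΣA·y / ΣA = 17.87069 mm.
Transfer each piece to the horizontal centroidal axis using Ī + A·d² with d = y − 17.87069:
  vertical leg: d = 19.62931 mm → contributes +384326.9 mm⁴
  horizontal leg (remainder): d = -14.87069 mm → contributes +133137.6 mm⁴
Total I = 517464.5 mm⁴.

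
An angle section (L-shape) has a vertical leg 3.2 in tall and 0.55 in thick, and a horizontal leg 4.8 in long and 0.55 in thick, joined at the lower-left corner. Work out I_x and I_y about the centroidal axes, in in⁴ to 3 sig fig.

Decompose the section into non-overlapping parts with the origin at the bottom-left of its bounding rectangle.
Vertical leg: 0.55 × 3.2, A = 1.76 in², y = 1.6 in, Ī = 1.5019 in⁴.
Horizontal leg (remainder): 4.25 × 0.55, A = 2.3375 in², y = 0.275 in, Ī = 0.058924 in⁴.
Centroid: ȳ = ΣA·y / ΣA = 0.84413 in.
Transfer each piece to the centroidal x-axis using Ī + A·d² with d = y − 0.84413:
  vertical leg: d = 0.75587 in → contributes +2.5074 in⁴
  horizontal leg (remainder): d = -0.56913 in → contributes +0.81606 in⁴
Total I = 3.3235 in⁴.
For the y-axis: x̄ = 1.6441 in.
Repeating about the centroidal y-axis gives I_y = 9.346 in⁴.

I_x ≈ 3.32 in⁴, I_y ≈ 9.35 in⁴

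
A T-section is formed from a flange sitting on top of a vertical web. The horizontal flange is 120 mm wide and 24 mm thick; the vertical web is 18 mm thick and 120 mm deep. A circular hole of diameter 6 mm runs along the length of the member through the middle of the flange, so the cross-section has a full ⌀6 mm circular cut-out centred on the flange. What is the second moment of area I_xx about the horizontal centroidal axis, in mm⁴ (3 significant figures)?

I_xx ≈ 9.10 × 10⁶ mm⁴

Decompose the section into non-overlapping parts with the origin at the bottom-left of its bounding rectangle.
Flange: 120 × 24, A = 2 880 mm², y = 132 mm, Ī = 138 240 mm⁴.
Web: 18 × 120, A = 2 160 mm², y = 60 mm, Ī = 2 592 000 mm⁴.
Hole (subtracted): ⌀6, A = 28.274 mm², y = 132 mm, Ī = 63.617 mm⁴.
Centroid: ȳ = ΣA·y / ΣA = 100.97 mm.
Transfer each piece to the horizontal centroidal axis using Ī + A·d² with d = y − 100.97:
  flange: d = 31.031 mm → contributes +2 911 499 mm⁴
  web: d = -40.969 mm → contributes +6 217 431 mm⁴
  hole: d = 31.031 mm → contributes −27 290 mm⁴
Total I = 9 101 640 mm⁴.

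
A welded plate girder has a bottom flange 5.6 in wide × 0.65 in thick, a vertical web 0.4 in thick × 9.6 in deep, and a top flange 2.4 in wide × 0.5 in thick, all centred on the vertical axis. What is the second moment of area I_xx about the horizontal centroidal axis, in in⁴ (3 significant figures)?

Decompose the section into non-overlapping parts with the origin at the bottom-left of its bounding rectangle.
Bottom plate: 5.6 × 0.65, A = 3.64 in², y = 0.325 in, Ī = 0.12816 in⁴.
Web plate: 0.4 × 9.6, A = 3.84 in², y = 5.45 in, Ī = 29.491 in⁴.
Top plate: 2.4 × 0.5, A = 1.2 in², y = 10.5 in, Ī = 0.025 in⁴.
Centroid: ȳ = ΣA·y / ΣA = 3.999 in.
Transfer each piece to the horizontal centroidal axis using Ī + A·d² with d = y − 3.999:
  bottom plate: d = -3.674 in → contributes +49.261 in⁴
  web plate: d = 1.451 in → contributes +37.576 in⁴
  top plate: d = 6.501 in → contributes +50.741 in⁴
Total I = 137.58 in⁴.

I_xx ≈ 138 in⁴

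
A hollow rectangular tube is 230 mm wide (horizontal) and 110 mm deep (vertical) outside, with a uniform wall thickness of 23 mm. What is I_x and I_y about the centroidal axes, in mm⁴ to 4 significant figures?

I_x ≈ 2.149 × 10⁷ mm⁴, I_y ≈ 7.831 × 10⁷ mm⁴

Split into non-overlapping primitives; take the origin at the lower-left of the bounding box.
Outer rectangle: 230 × 110, A = 25 300 mm², y = 55 mm, Ī = 25 510 833 mm⁴.
Inner void (subtracted): 184 × 64, A = 11 776 mm², y = 55 mm, Ī = 4 019 541 mm⁴.
By symmetry the centroid is at mid-height, ȳ = 55 mm.
All pieces are centred on the centroidal x-axis, so I = ΣĪ (holes subtracted) = 21 491 292 mm⁴.
Repeating about the centroidal y-axis gives I_y = 78 306 812 mm⁴.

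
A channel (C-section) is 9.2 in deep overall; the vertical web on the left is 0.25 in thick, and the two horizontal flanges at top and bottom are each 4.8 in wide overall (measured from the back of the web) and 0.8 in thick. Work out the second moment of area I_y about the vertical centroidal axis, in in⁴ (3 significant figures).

I_y ≈ 22.6 in⁴

Treat the section as a set of non-overlapping primitives; coordinates are from the bounding-box lower-left.
Web: 0.25 × 9.2, A = 2.3 in², x = 0.125 in, Ī = 0.011979 in⁴.
Top flange (beyond web): 4.55 × 0.8, A = 3.64 in², x = 2.525 in, Ī = 6.2798 in⁴.
Bottom flange (beyond web): 4.55 × 0.8, A = 3.64 in², x = 2.525 in, Ī = 6.2798 in⁴.
Centroid: x̄ = ΣA·x / ΣA = 1.9488 in.
Transfer each piece to the vertical centroidal axis using Ī + A·d² with d = x − 1.9488:
  web: d = -1.8238 in → contributes +7.6623 in⁴
  top flange (beyond web): d = 0.5762 in → contributes +7.4883 in⁴
  bottom flange (beyond web): d = 0.5762 in → contributes +7.4883 in⁴
Total I = 22.639 in⁴.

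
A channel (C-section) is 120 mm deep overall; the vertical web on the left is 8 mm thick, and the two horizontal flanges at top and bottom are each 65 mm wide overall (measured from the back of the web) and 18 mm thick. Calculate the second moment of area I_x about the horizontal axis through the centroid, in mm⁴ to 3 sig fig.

I_x ≈ 6.54 × 10⁶ mm⁴

Split into non-overlapping primitives; take the origin at the lower-left of the bounding box.
Web: 8 × 120, A = 960 mm², y = 60 mm, Ī = 1 152 000 mm⁴.
Top flange (beyond web): 57 × 18, A = 1 026 mm², y = 111 mm, Ī = 27 702 mm⁴.
Bottom flange (beyond web): 57 × 18, A = 1 026 mm², y = 9 mm, Ī = 27 702 mm⁴.
By symmetry the centroid is at mid-height, ȳ = 60 mm.
Transfer each piece to the horizontal axis through the centroid using Ī + A·d² with d = y − 60:
  web: d = 0 mm → contributes +1 152 000 mm⁴
  top flange (beyond web): d = 51 mm → contributes +2 696 328 mm⁴
  bottom flange (beyond web): d = -51 mm → contributes +2 696 328 mm⁴
Total I = 6 544 656 mm⁴.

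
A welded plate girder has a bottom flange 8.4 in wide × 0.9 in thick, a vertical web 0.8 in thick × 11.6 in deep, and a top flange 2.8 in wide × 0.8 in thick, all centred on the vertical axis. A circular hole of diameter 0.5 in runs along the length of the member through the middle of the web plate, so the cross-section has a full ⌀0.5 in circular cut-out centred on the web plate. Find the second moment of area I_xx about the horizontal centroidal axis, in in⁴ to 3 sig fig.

Break the section into simple shapes (no overlaps), measuring from the bottom-left corner of the bounding box.
Bottom plate: 8.4 × 0.9, A = 7.56 in², y = 0.45 in, Ī = 0.5103 in⁴.
Web plate: 0.8 × 11.6, A = 9.28 in², y = 6.7 in, Ī = 104.06 in⁴.
Top plate: 2.8 × 0.8, A = 2.24 in², y = 12.9 in, Ī = 0.11947 in⁴.
Hole (subtracted): ⌀0.5, A = 0.19635 in², y = 6.7 in, Ī = 0.003068 in⁴.
Centroid: ȳ = ΣA·y / ΣA = 4.9333 in.
Transfer each piece to the horizontal centroidal axis using Ī + A·d² with d = y − 4.9333:
  bottom plate: d = -4.4833 in → contributes +152.47 in⁴
  web plate: d = 1.7667 in → contributes +133.03 in⁴
  top plate: d = 7.9667 in → contributes +142.29 in⁴
  hole: d = 1.7667 in → contributes −0.61593 in⁴
Total I = 427.16 in⁴.

I_xx ≈ 427 in⁴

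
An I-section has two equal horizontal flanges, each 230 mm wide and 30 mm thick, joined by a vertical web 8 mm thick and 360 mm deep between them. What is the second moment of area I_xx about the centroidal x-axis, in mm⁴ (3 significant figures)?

Treat the section as a set of non-overlapping primitives; coordinates are from the bounding-box lower-left.
Bottom flange: 230 × 30, A = 6 900 mm², y = 15 mm, Ī = 517 500 mm⁴.
Web: 8 × 360, A = 2 880 mm², y = 210 mm, Ī = 31 104 000 mm⁴.
Top flange: 230 × 30, A = 6 900 mm², y = 405 mm, Ī = 517 500 mm⁴.
By symmetry the centroid is at mid-height, ȳ = 210 mm.
Transfer each piece to the centroidal x-axis using Ī + A·d² with d = y − 210:
  bottom flange: d = -195 mm → contributes +262 890 000 mm⁴
  web: d = 0 mm → contributes +31 104 000 mm⁴
  top flange: d = 195 mm → contributes +262 890 000 mm⁴
Total I = 556 884 000 mm⁴.

I_xx ≈ 5.57 × 10⁸ mm⁴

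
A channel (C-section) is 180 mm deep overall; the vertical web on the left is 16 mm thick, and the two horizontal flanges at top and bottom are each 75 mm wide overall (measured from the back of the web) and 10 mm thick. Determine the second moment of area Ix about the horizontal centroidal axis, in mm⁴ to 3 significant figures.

Ix ≈ 1.63 × 10⁷ mm⁴

Break the section into simple shapes (no overlaps), measuring from the bottom-left corner of the bounding box.
Web: 16 × 180, A = 2 880 mm², y = 90 mm, Ī = 7 776 000 mm⁴.
Top flange (beyond web): 59 × 10, A = 590 mm², y = 175 mm, Ī = 4916.7 mm⁴.
Bottom flange (beyond web): 59 × 10, A = 590 mm², y = 5 mm, Ī = 4916.7 mm⁴.
By symmetry the centroid is at mid-height, ȳ = 90 mm.
Transfer each piece to the horizontal centroidal axis using Ī + A·d² with d = y − 90:
  web: d = 0 mm → contributes +7 776 000 mm⁴
  top flange (beyond web): d = 85 mm → contributes +4 267 667 mm⁴
  bottom flange (beyond web): d = -85 mm → contributes +4 267 667 mm⁴
Total I = 16 311 333 mm⁴.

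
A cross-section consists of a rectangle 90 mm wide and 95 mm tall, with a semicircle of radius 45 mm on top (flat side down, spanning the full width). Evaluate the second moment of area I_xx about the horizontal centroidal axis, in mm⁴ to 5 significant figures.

I_xx ≈ 1.7163 × 10⁷ mm⁴

Decompose the section into non-overlapping parts with the origin at the bottom-left of its bounding rectangle.
Rectangular body: 90 × 95, A = 8 550 mm², y = 47.5 mm, Ī = 6 430 313 mm⁴.
Semicircular cap: semicircle r = 45, A = 3180.863 mm², y = 114.0986 mm, Ī = 450072.1 mm⁴.
Centroid: ȳ = ΣA·y / ΣA = 65.55843 mm.
Transfer each piece to the horizontal centroidal axis using Ī + A·d² with d = y − 65.55843:
  rectangular body: d = -18.05843 mm → contributes +9 218 527 mm⁴
  semicircular cap: d = 48.54016 mm → contributes +7 944 653 mm⁴
Total I = 17 163 180 mm⁴.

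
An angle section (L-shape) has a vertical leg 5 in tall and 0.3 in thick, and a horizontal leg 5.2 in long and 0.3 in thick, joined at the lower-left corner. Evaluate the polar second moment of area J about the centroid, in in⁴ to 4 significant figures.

Split into non-overlapping primitives; take the origin at the lower-left of the bounding box.
Vertical leg: 0.3 × 5, A = 1.5 in², y = 2.5 in, Ī = 3.125 in⁴.
Horizontal leg (remainder): 4.9 × 0.3, A = 1.47 in², y = 0.15 in, Ī = 0.011025 in⁴.
Centroid: ȳ = ΣA·y / ΣA = 1.33687 in.
Transfer each piece to the centroidal x-axis using Ī + A·d² with d = y − 1.33687:
  vertical leg: d = 1.16313 in → contributes +5.15431 in⁴
  horizontal leg (remainder): d = -1.18687 in → contributes +2.08175 in⁴
Total I = 7.23606 in⁴.
For the y-axis: x̄ = 1.43687 in.
Repeating about the centroidal y-axis gives I_y = 7.97126 in⁴.
Polar second moment: J = I_x + I_y = 15.2073 in⁴.

J ≈ 15.21 in⁴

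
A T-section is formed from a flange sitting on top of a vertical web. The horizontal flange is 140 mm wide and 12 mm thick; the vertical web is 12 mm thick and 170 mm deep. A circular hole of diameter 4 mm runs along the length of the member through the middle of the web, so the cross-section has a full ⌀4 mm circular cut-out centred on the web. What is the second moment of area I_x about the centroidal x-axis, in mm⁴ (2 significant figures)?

I_x ≈ 1.3 × 10⁷ mm⁴

Decompose the section into non-overlapping parts with the origin at the bottom-left of its bounding rectangle.
Flange: 140 × 12, A = 1 680 mm², y = 176 mm, Ī = 20 160 mm⁴.
Web: 12 × 170, A = 2 040 mm², y = 85 mm, Ī = 4 913 000 mm⁴.
Hole (subtracted): ⌀4, A = 12.57 mm², y = 85 mm, Ī = 12.57 mm⁴.
Centroid: ȳ = ΣA·y / ΣA = 126.2 mm.
Transfer each piece to the centroidal x-axis using Ī + A·d² with d = y − 126.2:
  flange: d = 49.76 mm → contributes +4 180 594 mm⁴
  web: d = -41.24 mm → contributes +8 381 844 mm⁴
  hole: d = -41.24 mm → contributes −21 381 mm⁴
Total I = 12 541 057 mm⁴.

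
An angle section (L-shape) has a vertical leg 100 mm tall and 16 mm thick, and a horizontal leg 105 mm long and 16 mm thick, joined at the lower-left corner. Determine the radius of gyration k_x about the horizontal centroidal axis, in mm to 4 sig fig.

Split into non-overlapping primitives; take the origin at the lower-left of the bounding box.
Vertical leg: 16 × 100, A = 1 600 mm², y = 50 mm, Ī = 1 333 333 mm⁴.
Horizontal leg (remainder): 89 × 16, A = 1 424 mm², y = 8 mm, Ī = 30378.7 mm⁴.
Centroid: ȳ = ΣA·y / ΣA = 30.2222 mm.
Transfer each piece to the horizontal centroidal axis using Ī + A·d² with d = y − 30.2222:
  vertical leg: d = 19.7778 mm → contributes +1 959 190 mm⁴
  horizontal leg (remainder): d = -22.2222 mm → contributes +733 589 mm⁴
Total I = 2 692 779 mm⁴.
Radius of gyration: k = √(I/A) = √(2 692 779 / 3 024) = 29.8407 mm.

k_x ≈ 29.84 mm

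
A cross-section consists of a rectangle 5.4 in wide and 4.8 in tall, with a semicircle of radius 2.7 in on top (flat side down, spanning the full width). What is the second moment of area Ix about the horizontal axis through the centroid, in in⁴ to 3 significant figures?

Break the section into simple shapes (no overlaps), measuring from the bottom-left corner of the bounding box.
Rectangular body: 5.4 × 4.8, A = 25.92 in², y = 2.4 in, Ī = 49.766 in⁴.
Semicircular cap: semicircle r = 2.7, A = 11.451 in², y = 5.9459 in, Ī = 5.8329 in⁴.
Centroid: ȳ = ΣA·y / ΣA = 3.4865 in.
Transfer each piece to the horizontal axis through the centroid using Ī + A·d² with d = y − 3.4865:
  rectangular body: d = -1.0865 in → contributes +80.366 in⁴
  semicircular cap: d = 2.4594 in → contributes +75.096 in⁴
Total I = 155.46 in⁴.

Ix ≈ 155 in⁴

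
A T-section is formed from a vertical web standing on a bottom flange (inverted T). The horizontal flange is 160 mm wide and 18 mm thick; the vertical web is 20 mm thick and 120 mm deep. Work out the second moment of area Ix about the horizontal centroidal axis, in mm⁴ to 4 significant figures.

Ix ≈ 9.190 × 10⁶ mm⁴

Decompose the section into non-overlapping parts with the origin at the bottom-left of its bounding rectangle.
Flange: 160 × 18, A = 2 880 mm², y = 9 mm, Ī = 77 760 mm⁴.
Web: 20 × 120, A = 2 400 mm², y = 78 mm, Ī = 2 880 000 mm⁴.
Centroid: ȳ = ΣA·y / ΣA = 40.3636 mm.
Transfer each piece to the horizontal centroidal axis using Ī + A·d² with d = y − 40.3636:
  flange: d = -31.3636 mm → contributes +2 910 752 mm⁴
  web: d = 37.6364 mm → contributes +6 279 590 mm⁴
Total I = 9 190 342 mm⁴.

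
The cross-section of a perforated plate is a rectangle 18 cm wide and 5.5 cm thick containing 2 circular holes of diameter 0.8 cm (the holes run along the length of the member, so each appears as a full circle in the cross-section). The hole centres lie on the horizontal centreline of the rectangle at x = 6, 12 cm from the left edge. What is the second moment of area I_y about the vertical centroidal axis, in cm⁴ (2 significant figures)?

I_y ≈ 2700 cm⁴

Split into non-overlapping primitives; take the origin at the lower-left of the bounding box.
Plate: 18 × 5.5, A = 99 cm², x = 9 cm, Ī = 2 673 cm⁴.
Hole 1 (subtracted): ⌀0.8, A = 0.5027 cm², x = 6 cm, Ī = 0.02011 cm⁴.
Hole 2 (subtracted): ⌀0.8, A = 0.5027 cm², x = 12 cm, Ī = 0.02011 cm⁴.
By symmetry the centroid is at mid-width, x̄ = 9 cm.
Transfer each piece to the vertical centroidal axis using Ī + A·d² with d = x − 9:
  plate: d = 0 cm → contributes +2 673 cm⁴
  hole 1: d = -3 cm → contributes −4.544 cm⁴
  hole 2: d = 3 cm → contributes −4.544 cm⁴
Total I = 2 664 cm⁴.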